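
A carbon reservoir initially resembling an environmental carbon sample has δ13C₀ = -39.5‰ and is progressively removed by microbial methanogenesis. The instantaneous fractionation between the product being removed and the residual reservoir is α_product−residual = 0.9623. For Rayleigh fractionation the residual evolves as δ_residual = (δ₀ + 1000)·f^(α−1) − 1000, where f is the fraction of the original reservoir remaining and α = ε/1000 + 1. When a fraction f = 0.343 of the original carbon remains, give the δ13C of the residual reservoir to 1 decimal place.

0.0‰

Rayleigh residual: δ_res = (δ₀ + 1000)·f^(α−1) − 1000
α − 1 = -0.03770
f^(α−1) = 0.343^(-0.03770) = 1.041165
δ_res = (-39.5 + 1000) × 1.041165 − 1000 = 1000.039 − 1000 = 0.04‰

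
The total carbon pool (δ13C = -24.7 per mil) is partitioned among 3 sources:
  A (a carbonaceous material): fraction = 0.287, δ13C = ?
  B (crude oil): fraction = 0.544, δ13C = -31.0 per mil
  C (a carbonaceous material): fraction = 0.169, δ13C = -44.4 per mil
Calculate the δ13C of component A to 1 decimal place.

-1.2 per mil

Isotope mass balance: δ_bulk = Σ fᵢ·δᵢ.
-24.7 = 0.287×δ_A + 0.544×(-31.0) + 0.169×(-44.4)
0.287·δ_A = -24.7 − (-24.368) = -0.332
δ_A = -0.332 / 0.287 = -1.16 per mil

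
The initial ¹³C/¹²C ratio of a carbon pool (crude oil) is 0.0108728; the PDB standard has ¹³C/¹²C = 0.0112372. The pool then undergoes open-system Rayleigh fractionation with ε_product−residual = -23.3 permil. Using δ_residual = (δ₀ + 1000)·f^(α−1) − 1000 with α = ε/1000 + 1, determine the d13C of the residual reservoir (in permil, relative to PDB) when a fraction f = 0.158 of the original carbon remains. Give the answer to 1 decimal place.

δ₀ = (0.0108728/0.0112372 − 1)×1000 = (0.967572 − 1)×1000 = -32.428 permil
α − 1 = ε/1000 = -0.0233
f^(α−1) = 0.158^(-0.0233) = 1.043930
δ_res = (-32.428 + 1000) × 1.043930 − 1000 = 1010.077 − 1000 = 10.08 permil

10.1 permil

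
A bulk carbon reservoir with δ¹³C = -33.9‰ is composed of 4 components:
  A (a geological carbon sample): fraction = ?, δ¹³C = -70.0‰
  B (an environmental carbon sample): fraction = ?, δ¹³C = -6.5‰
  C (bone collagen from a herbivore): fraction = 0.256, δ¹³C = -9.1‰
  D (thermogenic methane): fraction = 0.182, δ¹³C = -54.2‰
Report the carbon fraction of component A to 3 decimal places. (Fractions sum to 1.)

Let f_A and f_B be the unknown fractions; fractions sum to 1 so f_A + f_B = 0.562.
Mass balance: Σ fᵢ·δᵢ = δ_bulk ⇒ f_A·(-70.0) + f_B·(-6.5) = -33.9 − (-12.194) = -21.706
Substitute f_B = 0.562 − f_A:
f_A·(-70.0 − -6.5) = -21.706 − 0.562×(-6.5) = -18.053
f_A = -18.053 / -63.5 = 0.2843

0.284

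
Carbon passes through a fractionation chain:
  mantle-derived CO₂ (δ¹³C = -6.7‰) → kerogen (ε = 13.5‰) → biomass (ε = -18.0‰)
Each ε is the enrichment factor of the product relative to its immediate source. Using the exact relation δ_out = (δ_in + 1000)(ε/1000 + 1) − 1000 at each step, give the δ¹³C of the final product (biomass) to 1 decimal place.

-11.4‰

step 1: δ = (-6.70 + 1000)·(13.5/1000 + 1) − 1000 = 6.71‰
step 2: δ = (6.71 + 1000)·(-18.0/1000 + 1) − 1000 = -11.41‰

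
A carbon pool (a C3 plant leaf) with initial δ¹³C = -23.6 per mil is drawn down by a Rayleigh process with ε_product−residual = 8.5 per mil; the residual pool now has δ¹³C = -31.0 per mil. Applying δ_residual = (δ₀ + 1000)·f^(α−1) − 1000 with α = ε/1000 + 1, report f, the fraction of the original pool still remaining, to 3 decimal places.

α − 1 = ε/1000 = 0.0085
(δ_res + 1000)/(δ₀ + 1000) = (-31.0 + 1000)/(-23.6 + 1000) = 969.0/976.4 = 0.992421
f = 0.992421^(1/0.0085) = exp(ln(0.992421)/0.0085) = exp(-0.00761/0.0085)
f = exp(-0.8950) = 0.4086

0.409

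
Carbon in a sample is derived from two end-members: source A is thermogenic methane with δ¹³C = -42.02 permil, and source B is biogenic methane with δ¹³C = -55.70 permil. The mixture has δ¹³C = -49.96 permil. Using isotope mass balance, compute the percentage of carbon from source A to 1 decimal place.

δ_mix = f_A·δ_A + (1 − f_A)·δ_B  ⇒  f_A = (δ_mix − δ_B)/(δ_A − δ_B)
f_A = (-49.96 − (-55.70)) / (-42.02 − (-55.70))
f_A = 5.74 / 13.68 = 0.4196

42.0%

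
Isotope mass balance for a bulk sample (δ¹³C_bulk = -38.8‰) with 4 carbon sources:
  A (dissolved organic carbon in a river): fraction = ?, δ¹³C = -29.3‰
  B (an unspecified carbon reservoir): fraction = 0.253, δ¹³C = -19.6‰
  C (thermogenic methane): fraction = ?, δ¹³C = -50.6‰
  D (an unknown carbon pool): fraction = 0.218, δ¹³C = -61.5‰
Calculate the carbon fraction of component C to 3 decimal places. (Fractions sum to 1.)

0.232

Let f_C and f_A be the unknown fractions; fractions sum to 1 so f_C + f_A = 0.529.
Mass balance: Σ fᵢ·δᵢ = δ_bulk ⇒ f_C·(-50.6) + f_A·(-29.3) = -38.8 − (-18.366) = -20.434
Substitute f_A = 0.529 − f_C:
f_C·(-50.6 − -29.3) = -20.434 − 0.529×(-29.3) = -4.934
f_C = -4.934 / -21.3 = 0.2317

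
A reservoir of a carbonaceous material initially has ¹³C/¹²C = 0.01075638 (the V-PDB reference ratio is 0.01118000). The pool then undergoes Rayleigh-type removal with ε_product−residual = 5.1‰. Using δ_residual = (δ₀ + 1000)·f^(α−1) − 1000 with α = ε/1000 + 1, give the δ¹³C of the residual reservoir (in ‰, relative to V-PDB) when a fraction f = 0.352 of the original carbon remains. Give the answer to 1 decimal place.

-43.0‰

δ₀ = (0.01075638/0.01118000 − 1)×1000 = (0.962109 − 1)×1000 = -37.891‰
α − 1 = ε/1000 = 0.0051
f^(α−1) = 0.352^(0.0051) = 0.994689
δ_res = (-37.891 + 1000) × 0.994689 − 1000 = 956.999 − 1000 = -43.00‰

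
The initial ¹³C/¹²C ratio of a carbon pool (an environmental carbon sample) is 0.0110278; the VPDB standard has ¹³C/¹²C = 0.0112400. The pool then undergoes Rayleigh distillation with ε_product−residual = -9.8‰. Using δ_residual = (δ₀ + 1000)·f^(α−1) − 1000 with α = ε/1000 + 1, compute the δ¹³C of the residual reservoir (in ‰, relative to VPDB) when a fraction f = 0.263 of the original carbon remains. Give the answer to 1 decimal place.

-6.0‰

δ₀ = (0.0110278/0.0112400 − 1)×1000 = (0.981121 − 1)×1000 = -18.879‰
α − 1 = ε/1000 = -0.0098
f^(α−1) = 0.263^(-0.0098) = 1.013175
δ_res = (-18.879 + 1000) × 1.013175 − 1000 = 994.047 − 1000 = -5.95‰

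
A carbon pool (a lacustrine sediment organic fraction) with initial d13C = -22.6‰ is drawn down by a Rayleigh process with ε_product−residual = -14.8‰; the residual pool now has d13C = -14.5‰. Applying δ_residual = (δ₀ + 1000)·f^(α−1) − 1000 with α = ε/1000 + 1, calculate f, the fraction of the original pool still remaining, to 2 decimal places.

α − 1 = ε/1000 = -0.0148
(δ_res + 1000)/(δ₀ + 1000) = (-14.5 + 1000)/(-22.6 + 1000) = 985.5/977.4 = 1.008287
f = 1.008287^(1/-0.0148) = exp(ln(1.008287)/-0.0148) = exp(0.00825/-0.0148)
f = exp(-0.5576) = 0.5726

0.57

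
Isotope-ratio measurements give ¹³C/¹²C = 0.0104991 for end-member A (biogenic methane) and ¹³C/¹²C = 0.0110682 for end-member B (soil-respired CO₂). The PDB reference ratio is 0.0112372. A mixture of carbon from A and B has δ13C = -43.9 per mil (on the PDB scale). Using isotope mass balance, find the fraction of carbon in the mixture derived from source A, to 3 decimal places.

δ_A = (0.0104991/0.0112372 − 1)×1000 = (0.934316 − 1)×1000 = -65.684 per mil
δ_B = (0.0110682/0.0112372 − 1)×1000 = (0.984961 − 1)×1000 = -15.039 per mil
f_A = (δ_mix − δ_B)/(δ_A − δ_B) = (-43.9 − (-15.039))/(-65.684 − (-15.039))
f_A = -28.861 / -50.644 = 0.5699

0.570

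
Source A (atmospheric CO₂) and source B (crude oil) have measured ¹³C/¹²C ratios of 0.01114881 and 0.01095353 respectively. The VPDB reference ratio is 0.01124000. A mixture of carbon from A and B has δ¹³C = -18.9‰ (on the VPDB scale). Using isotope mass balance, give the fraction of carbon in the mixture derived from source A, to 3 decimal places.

0.379

δ_A = (0.01114881/0.01124000 − 1)×1000 = (0.991887 − 1)×1000 = -8.113‰
δ_B = (0.01095353/0.01124000 − 1)×1000 = (0.974513 − 1)×1000 = -25.487‰
f_A = (δ_mix − δ_B)/(δ_A − δ_B) = (-18.9 − (-25.487))/(-8.113 − (-25.487))
f_A = 6.587 / 17.374 = 0.3791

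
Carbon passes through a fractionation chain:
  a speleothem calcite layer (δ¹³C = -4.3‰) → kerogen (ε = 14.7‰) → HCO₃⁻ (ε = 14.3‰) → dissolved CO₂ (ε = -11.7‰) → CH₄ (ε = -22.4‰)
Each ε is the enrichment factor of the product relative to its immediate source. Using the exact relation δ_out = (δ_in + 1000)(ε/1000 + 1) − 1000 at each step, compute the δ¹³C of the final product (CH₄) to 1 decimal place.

step 1: δ = (-4.30 + 1000)·(14.7/1000 + 1) − 1000 = 10.34‰
step 2: δ = (10.34 + 1000)·(14.3/1000 + 1) − 1000 = 24.78‰
step 3: δ = (24.78 + 1000)·(-11.7/1000 + 1) − 1000 = 12.79‰
step 4: δ = (12.79 + 1000)·(-22.4/1000 + 1) − 1000 = -9.89‰

-9.9‰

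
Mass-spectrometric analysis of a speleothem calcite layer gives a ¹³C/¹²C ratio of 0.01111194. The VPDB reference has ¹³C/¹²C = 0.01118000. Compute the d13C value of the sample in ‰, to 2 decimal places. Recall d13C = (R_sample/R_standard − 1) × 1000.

d13C = (R_sample / R_standard − 1) × 1000
R_sample / R_standard = 0.01111194 / 0.01118000 = 0.993912
d13C = (0.993912 − 1) × 1000 = -6.088‰

-6.09‰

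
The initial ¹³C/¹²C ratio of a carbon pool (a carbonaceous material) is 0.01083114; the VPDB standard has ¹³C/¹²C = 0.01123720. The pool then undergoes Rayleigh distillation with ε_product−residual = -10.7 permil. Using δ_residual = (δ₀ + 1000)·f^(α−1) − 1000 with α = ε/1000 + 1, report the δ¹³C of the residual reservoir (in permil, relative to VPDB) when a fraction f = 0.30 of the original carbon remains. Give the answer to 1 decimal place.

δ₀ = (0.01083114/0.01123720 − 1)×1000 = (0.963865 − 1)×1000 = -36.135 permil
α − 1 = ε/1000 = -0.0107
f^(α−1) = 0.30^(-0.0107) = 1.012966
δ_res = (-36.135 + 1000) × 1.012966 − 1000 = 976.362 − 1000 = -23.64 permil

-23.6 permil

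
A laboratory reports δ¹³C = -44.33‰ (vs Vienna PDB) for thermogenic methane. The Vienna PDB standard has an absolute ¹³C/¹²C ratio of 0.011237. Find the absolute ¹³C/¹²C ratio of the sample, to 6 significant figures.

R_sample = R_standard × (δ¹³C/1000 + 1)
R_sample = 0.011237 × (-44.33/1000 + 1) = 0.011237 × 0.955670
R_sample = 0.0107389

0.0107389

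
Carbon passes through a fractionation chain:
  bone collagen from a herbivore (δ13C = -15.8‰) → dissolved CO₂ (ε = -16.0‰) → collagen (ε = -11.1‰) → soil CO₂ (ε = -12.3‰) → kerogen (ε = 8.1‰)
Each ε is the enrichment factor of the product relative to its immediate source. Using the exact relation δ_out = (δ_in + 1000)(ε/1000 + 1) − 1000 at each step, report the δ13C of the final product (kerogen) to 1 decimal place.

-46.4‰

step 1: δ = (-15.80 + 1000)·(-16.0/1000 + 1) − 1000 = -31.55‰
step 2: δ = (-31.55 + 1000)·(-11.1/1000 + 1) − 1000 = -42.30‰
step 3: δ = (-42.30 + 1000)·(-12.3/1000 + 1) − 1000 = -54.08‰
step 4: δ = (-54.08 + 1000)·(8.1/1000 + 1) − 1000 = -46.41‰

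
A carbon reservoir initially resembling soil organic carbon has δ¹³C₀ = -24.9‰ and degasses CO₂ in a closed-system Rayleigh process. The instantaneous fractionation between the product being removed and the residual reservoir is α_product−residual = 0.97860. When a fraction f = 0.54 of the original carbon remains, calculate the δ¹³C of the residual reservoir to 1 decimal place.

Rayleigh residual: δ_res = (δ₀ + 1000)·f^(α−1) − 1000
α − 1 = -0.02140
f^(α−1) = 0.54^(-0.02140) = 1.013274
δ_res = (-24.9 + 1000) × 1.013274 − 1000 = 988.043 − 1000 = -11.96‰

-12.0‰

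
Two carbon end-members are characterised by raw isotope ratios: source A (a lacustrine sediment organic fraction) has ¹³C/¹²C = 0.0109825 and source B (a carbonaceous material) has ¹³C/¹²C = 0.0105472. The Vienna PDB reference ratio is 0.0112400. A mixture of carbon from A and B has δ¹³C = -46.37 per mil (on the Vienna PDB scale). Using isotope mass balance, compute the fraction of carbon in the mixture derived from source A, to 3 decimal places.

δ_A = (0.0109825/0.0112400 − 1)×1000 = (0.977091 − 1)×1000 = -22.909 per mil
δ_B = (0.0105472/0.0112400 − 1)×1000 = (0.938363 − 1)×1000 = -61.637 per mil
f_A = (δ_mix − δ_B)/(δ_A − δ_B) = (-46.37 − (-61.637))/(-22.909 − (-61.637))
f_A = 15.267 / 38.728 = 0.3942

0.394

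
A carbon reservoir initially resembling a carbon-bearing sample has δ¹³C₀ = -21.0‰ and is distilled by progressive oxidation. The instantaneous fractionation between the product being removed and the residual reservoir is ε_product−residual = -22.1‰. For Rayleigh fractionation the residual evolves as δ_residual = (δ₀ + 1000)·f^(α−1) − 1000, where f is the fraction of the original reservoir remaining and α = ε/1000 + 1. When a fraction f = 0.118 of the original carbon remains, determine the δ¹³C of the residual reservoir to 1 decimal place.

26.3‰

Rayleigh residual: δ_res = (δ₀ + 1000)·f^(α−1) − 1000
α = ε/1000 + 1 = 0.97790, so α − 1 = -0.02210
f^(α−1) = 0.118^(-0.02210) = 1.048362
δ_res = (-21.0 + 1000) × 1.048362 − 1000 = 1026.347 − 1000 = 26.35‰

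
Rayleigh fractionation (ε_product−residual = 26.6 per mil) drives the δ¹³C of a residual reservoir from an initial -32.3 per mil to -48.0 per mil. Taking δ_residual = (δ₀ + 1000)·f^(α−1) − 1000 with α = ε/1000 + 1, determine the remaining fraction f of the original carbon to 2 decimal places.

α − 1 = ε/1000 = 0.0266
(δ_res + 1000)/(δ₀ + 1000) = (-48.0 + 1000)/(-32.3 + 1000) = 952.0/967.7 = 0.983776
f = 0.983776^(1/0.0266) = exp(ln(0.983776)/0.0266) = exp(-0.01636/0.0266)
f = exp(-0.6149) = 0.5407

0.54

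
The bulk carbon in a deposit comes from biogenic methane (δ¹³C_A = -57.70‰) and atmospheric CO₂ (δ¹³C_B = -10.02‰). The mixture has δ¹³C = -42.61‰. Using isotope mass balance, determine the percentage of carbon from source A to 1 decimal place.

δ_mix = f_A·δ_A + (1 − f_A)·δ_B  ⇒  f_A = (δ_mix − δ_B)/(δ_A − δ_B)
f_A = (-42.61 − (-10.02)) / (-57.70 − (-10.02))
f_A = -32.59 / -47.68 = 0.6835

68.4%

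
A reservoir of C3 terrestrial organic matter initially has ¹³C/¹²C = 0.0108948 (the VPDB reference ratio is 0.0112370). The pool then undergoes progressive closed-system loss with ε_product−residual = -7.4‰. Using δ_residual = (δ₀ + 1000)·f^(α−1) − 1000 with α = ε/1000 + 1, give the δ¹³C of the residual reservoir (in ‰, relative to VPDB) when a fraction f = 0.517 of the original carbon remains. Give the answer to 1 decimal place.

-25.7‰

δ₀ = (0.0108948/0.0112370 − 1)×1000 = (0.969547 − 1)×1000 = -30.453‰
α − 1 = ε/1000 = -0.0074
f^(α−1) = 0.517^(-0.0074) = 1.004894
δ_res = (-30.453 + 1000) × 1.004894 − 1000 = 974.292 − 1000 = -25.71‰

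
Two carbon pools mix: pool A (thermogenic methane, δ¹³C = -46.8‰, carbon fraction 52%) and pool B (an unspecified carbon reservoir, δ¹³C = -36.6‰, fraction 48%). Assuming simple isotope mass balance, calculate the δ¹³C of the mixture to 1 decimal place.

δ_mix = f_A·δ_A + f_B·δ_B
δ_mix = 0.52 × (-46.8) + 0.48 × (-36.6)
δ_mix = -24.34 + -17.57 = -41.90‰

-41.9‰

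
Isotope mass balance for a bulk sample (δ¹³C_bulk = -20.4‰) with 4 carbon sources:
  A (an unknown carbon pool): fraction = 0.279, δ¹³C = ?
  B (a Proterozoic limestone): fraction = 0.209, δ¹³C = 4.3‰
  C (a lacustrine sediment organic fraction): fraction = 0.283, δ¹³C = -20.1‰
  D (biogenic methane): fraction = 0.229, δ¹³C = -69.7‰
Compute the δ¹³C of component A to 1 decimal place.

1.3‰

Isotope mass balance: δ_bulk = Σ fᵢ·δᵢ.
-20.4 = 0.279×δ_A + 0.209×(4.3) + 0.283×(-20.1) + 0.229×(-69.7)
0.279·δ_A = -20.4 − (-20.751) = 0.351
δ_A = 0.351 / 0.279 = 1.26‰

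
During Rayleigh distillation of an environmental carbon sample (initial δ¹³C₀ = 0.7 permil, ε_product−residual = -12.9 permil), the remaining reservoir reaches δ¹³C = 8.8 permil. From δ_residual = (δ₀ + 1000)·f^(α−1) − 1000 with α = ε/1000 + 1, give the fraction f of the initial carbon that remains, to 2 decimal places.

0.54

α − 1 = ε/1000 = -0.0129
(δ_res + 1000)/(δ₀ + 1000) = (8.8 + 1000)/(0.7 + 1000) = 1008.8/1000.7 = 1.008094
f = 1.008094^(1/-0.0129) = exp(ln(1.008094)/-0.0129) = exp(0.00806/-0.0129)
f = exp(-0.6249) = 0.5353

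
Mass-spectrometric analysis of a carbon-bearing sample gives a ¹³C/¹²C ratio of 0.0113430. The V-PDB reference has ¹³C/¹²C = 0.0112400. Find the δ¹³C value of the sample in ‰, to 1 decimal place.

9.2‰

δ¹³C = (R_sample / R_standard − 1) × 1000
R_sample / R_standard = 0.0113430 / 0.0112400 = 1.009164
δ¹³C = (1.009164 − 1) × 1000 = 9.16‰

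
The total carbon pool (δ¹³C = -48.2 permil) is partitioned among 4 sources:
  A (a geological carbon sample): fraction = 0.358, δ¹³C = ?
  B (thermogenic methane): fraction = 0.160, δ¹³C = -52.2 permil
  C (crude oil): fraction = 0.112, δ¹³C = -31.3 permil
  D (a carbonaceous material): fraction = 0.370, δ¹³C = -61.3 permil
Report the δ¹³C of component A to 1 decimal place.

-38.2 permil

Isotope mass balance: δ_bulk = Σ fᵢ·δᵢ.
-48.2 = 0.358×δ_A + 0.160×(-52.2) + 0.112×(-31.3) + 0.370×(-61.3)
0.358·δ_A = -48.2 − (-34.539) = -13.661
δ_A = -13.661 / 0.358 = -38.16 permil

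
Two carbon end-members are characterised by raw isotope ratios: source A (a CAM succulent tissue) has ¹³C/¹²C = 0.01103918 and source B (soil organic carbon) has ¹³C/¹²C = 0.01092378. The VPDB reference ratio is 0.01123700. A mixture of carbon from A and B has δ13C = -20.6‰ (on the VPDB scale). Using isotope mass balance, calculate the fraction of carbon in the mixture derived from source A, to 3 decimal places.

0.708

δ_A = (0.01103918/0.01123700 − 1)×1000 = (0.982396 − 1)×1000 = -17.604‰
δ_B = (0.01092378/0.01123700 − 1)×1000 = (0.972126 − 1)×1000 = -27.874‰
f_A = (δ_mix − δ_B)/(δ_A − δ_B) = (-20.6 − (-27.874))/(-17.604 − (-27.874))
f_A = 7.274 / 10.270 = 0.7083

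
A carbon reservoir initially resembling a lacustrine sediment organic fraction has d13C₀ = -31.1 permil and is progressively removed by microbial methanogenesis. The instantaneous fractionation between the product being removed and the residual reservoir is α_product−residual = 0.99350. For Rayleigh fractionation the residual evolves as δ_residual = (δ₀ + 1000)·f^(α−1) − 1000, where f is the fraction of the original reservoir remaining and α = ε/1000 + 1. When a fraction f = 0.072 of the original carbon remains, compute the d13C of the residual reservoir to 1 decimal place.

-14.4 permil

Rayleigh residual: δ_res = (δ₀ + 1000)·f^(α−1) − 1000
α − 1 = -0.00650
f^(α−1) = 0.072^(-0.00650) = 1.017249
δ_res = (-31.1 + 1000) × 1.017249 − 1000 = 985.613 − 1000 = -14.39 permil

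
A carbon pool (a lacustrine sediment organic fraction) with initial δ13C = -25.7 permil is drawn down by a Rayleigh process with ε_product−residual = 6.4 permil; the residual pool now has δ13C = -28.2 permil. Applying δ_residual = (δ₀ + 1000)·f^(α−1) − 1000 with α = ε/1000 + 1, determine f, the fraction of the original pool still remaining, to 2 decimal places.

0.67

α − 1 = ε/1000 = 0.0064
(δ_res + 1000)/(δ₀ + 1000) = (-28.2 + 1000)/(-25.7 + 1000) = 971.8/974.3 = 0.997434
f = 0.997434^(1/0.0064) = exp(ln(0.997434)/0.0064) = exp(-0.00257/0.0064)
f = exp(-0.4014) = 0.6694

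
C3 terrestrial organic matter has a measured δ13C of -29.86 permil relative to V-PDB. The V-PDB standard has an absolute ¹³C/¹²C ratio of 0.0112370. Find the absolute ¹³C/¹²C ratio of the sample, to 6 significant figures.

R_sample = R_standard × (δ13C/1000 + 1)
R_sample = 0.0112370 × (-29.86/1000 + 1) = 0.0112370 × 0.970140
R_sample = 0.0109015

0.0109015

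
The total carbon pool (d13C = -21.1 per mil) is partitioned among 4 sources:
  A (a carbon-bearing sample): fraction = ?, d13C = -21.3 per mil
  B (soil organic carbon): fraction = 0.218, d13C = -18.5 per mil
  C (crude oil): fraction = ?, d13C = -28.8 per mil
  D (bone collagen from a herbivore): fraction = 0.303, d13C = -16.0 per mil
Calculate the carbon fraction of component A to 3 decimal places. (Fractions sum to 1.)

0.210

Let f_A and f_C be the unknown fractions; fractions sum to 1 so f_A + f_C = 0.479.
Mass balance: Σ fᵢ·δᵢ = δ_bulk ⇒ f_A·(-21.3) + f_C·(-28.8) = -21.1 − (-8.881) = -12.219
Substitute f_C = 0.479 − f_A:
f_A·(-21.3 − -28.8) = -12.219 − 0.479×(-28.8) = 1.576
f_A = 1.576 / 7.5 = 0.2102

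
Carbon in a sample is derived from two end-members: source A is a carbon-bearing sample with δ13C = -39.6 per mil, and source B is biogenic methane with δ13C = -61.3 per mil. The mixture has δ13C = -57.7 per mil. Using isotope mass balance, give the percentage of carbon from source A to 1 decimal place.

δ_mix = f_A·δ_A + (1 − f_A)·δ_B  ⇒  f_A = (δ_mix − δ_B)/(δ_A − δ_B)
f_A = (-57.7 − (-61.3)) / (-39.6 − (-61.3))
f_A = 3.6 / 21.7 = 0.1659

16.6%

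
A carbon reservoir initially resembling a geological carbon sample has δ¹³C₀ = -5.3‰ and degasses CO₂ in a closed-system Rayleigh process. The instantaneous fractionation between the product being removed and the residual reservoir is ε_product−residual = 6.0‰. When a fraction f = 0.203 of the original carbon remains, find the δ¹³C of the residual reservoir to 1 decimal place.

-14.8‰

Rayleigh residual: δ_res = (δ₀ + 1000)·f^(α−1) − 1000
α = ε/1000 + 1 = 1.00600, so α − 1 = 0.00600
f^(α−1) = 0.203^(0.00600) = 0.990478
δ_res = (-5.3 + 1000) × 0.990478 − 1000 = 985.229 − 1000 = -14.77‰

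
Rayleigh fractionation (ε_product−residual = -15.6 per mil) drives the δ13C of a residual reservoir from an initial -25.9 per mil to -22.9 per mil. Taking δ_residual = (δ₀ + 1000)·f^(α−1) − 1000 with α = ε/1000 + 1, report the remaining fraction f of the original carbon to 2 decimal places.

α − 1 = ε/1000 = -0.0156
(δ_res + 1000)/(δ₀ + 1000) = (-22.9 + 1000)/(-25.9 + 1000) = 977.1/974.1 = 1.003080
f = 1.003080^(1/-0.0156) = exp(ln(1.003080)/-0.0156) = exp(0.00308/-0.0156)
f = exp(-0.1971) = 0.8211

0.82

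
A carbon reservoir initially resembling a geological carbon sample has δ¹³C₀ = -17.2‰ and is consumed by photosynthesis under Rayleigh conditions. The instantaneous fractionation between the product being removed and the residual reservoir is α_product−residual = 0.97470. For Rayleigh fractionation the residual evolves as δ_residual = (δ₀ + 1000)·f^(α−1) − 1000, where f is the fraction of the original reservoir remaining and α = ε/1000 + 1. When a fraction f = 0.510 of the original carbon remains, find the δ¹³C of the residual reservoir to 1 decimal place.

Rayleigh residual: δ_res = (δ₀ + 1000)·f^(α−1) − 1000
α − 1 = -0.02530
f^(α−1) = 0.510^(-0.02530) = 1.017182
δ_res = (-17.2 + 1000) × 1.017182 − 1000 = 999.686 − 1000 = -0.31‰

-0.3‰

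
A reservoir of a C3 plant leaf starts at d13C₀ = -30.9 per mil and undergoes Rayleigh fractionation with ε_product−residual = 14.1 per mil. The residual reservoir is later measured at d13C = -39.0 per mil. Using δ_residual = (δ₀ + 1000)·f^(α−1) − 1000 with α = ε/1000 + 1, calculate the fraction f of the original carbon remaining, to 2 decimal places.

0.55

α − 1 = ε/1000 = 0.0141
(δ_res + 1000)/(δ₀ + 1000) = (-39.0 + 1000)/(-30.9 + 1000) = 961.0/969.1 = 0.991642
f = 0.991642^(1/0.0141) = exp(ln(0.991642)/0.0141) = exp(-0.00839/0.0141)
f = exp(-0.5953) = 0.5514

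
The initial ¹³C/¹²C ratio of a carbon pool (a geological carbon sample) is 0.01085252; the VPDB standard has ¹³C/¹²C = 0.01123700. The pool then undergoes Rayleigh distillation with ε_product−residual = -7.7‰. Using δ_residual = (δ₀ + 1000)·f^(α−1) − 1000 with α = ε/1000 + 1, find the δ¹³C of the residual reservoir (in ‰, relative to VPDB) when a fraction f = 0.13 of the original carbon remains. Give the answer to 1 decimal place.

δ₀ = (0.01085252/0.01123700 − 1)×1000 = (0.965784 − 1)×1000 = -34.216‰
α − 1 = ε/1000 = -0.0077
f^(α−1) = 0.13^(-0.0077) = 1.015834
δ_res = (-34.216 + 1000) × 1.015834 − 1000 = 981.076 − 1000 = -18.92‰

-18.9‰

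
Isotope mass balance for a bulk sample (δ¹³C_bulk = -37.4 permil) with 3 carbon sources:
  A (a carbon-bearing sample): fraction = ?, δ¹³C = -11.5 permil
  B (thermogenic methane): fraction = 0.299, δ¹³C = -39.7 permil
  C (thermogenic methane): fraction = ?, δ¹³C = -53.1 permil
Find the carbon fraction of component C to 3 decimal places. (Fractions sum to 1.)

0.420

Let f_C and f_A be the unknown fractions; fractions sum to 1 so f_C + f_A = 0.701.
Mass balance: Σ fᵢ·δᵢ = δ_bulk ⇒ f_C·(-53.1) + f_A·(-11.5) = -37.4 − (-11.870) = -25.530
Substitute f_A = 0.701 − f_C:
f_C·(-53.1 − -11.5) = -25.530 − 0.701×(-11.5) = -17.468
f_C = -17.468 / -41.6 = 0.4199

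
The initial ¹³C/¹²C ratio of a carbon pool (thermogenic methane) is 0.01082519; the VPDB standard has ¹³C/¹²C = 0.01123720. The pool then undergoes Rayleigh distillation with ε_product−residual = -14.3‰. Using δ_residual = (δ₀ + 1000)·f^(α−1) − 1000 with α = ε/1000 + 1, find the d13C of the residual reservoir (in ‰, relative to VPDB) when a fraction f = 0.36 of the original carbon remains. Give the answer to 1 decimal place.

δ₀ = (0.01082519/0.01123720 − 1)×1000 = (0.963335 − 1)×1000 = -36.665‰
α − 1 = ε/1000 = -0.0143
f^(α−1) = 0.36^(-0.0143) = 1.014717
δ_res = (-36.665 + 1000) × 1.014717 − 1000 = 977.512 − 1000 = -22.49‰

-22.5‰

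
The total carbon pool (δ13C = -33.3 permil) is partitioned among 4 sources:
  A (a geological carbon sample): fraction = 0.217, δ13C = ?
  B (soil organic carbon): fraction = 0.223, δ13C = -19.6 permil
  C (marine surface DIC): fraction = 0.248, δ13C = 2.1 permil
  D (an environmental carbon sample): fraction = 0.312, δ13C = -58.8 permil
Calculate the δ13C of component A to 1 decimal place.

-51.2 permil

Isotope mass balance: δ_bulk = Σ fᵢ·δᵢ.
-33.3 = 0.217×δ_A + 0.223×(-19.6) + 0.248×(2.1) + 0.312×(-58.8)
0.217·δ_A = -33.3 − (-22.196) = -11.104
δ_A = -11.104 / 0.217 = -51.17 permil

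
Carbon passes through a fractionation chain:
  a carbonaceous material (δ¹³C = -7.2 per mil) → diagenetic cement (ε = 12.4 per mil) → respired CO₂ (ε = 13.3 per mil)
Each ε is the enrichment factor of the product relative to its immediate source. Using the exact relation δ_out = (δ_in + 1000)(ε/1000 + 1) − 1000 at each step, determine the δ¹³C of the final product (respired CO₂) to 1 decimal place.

18.5 per mil

step 1: δ = (-7.20 + 1000)·(12.4/1000 + 1) − 1000 = 5.11 per mil
step 2: δ = (5.11 + 1000)·(13.3/1000 + 1) − 1000 = 18.48 per mil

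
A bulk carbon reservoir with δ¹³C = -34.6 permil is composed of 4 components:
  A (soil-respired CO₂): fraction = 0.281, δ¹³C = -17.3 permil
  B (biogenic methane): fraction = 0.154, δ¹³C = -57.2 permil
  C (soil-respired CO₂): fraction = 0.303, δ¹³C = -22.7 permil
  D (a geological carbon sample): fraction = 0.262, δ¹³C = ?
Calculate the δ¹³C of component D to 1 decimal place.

Isotope mass balance: δ_bulk = Σ fᵢ·δᵢ.
-34.6 = 0.281×(-17.3) + 0.154×(-57.2) + 0.303×(-22.7) + 0.262×δ_D
0.262·δ_D = -34.6 − (-20.548) = -14.052
δ_D = -14.052 / 0.262 = -53.63 permil

-53.6 permil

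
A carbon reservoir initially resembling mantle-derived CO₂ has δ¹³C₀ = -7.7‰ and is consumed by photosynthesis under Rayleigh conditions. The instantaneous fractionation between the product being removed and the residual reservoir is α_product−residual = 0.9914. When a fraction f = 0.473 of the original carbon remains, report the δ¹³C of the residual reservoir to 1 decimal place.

-1.3‰

Rayleigh residual: δ_res = (δ₀ + 1000)·f^(α−1) − 1000
α − 1 = -0.00860
f^(α−1) = 0.473^(-0.00860) = 1.006459
δ_res = (-7.7 + 1000) × 1.006459 − 1000 = 998.710 − 1000 = -1.29‰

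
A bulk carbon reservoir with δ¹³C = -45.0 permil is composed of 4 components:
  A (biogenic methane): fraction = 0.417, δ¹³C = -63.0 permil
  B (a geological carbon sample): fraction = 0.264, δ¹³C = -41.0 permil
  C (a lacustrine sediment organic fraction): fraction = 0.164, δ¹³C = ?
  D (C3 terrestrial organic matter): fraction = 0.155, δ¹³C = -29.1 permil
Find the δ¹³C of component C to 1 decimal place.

-20.7 permil

Isotope mass balance: δ_bulk = Σ fᵢ·δᵢ.
-45.0 = 0.417×(-63.0) + 0.264×(-41.0) + 0.164×δ_C + 0.155×(-29.1)
0.164·δ_C = -45.0 − (-41.605) = -3.395
δ_C = -3.395 / 0.164 = -20.70 permil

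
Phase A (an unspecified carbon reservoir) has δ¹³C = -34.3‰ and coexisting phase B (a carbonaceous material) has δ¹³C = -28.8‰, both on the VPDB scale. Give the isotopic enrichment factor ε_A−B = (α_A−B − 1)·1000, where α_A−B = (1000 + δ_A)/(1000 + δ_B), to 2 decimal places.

-5.66‰

α_A−B = (1000 + -34.3) / (1000 + -28.8) = 965.7 / 971.2 = 0.994337
ε_A−B = (0.994337 − 1) × 1000 = -5.663‰
(The approximation ε ≈ δ_A − δ_B would give -5.5‰.)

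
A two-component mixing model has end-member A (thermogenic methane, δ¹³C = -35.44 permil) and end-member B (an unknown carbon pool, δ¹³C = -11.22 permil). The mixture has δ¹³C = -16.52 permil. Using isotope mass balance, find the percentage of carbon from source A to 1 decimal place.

δ_mix = f_A·δ_A + (1 − f_A)·δ_B  ⇒  f_A = (δ_mix − δ_B)/(δ_A − δ_B)
f_A = (-16.52 − (-11.22)) / (-35.44 − (-11.22))
f_A = -5.30 / -24.22 = 0.2188

21.9%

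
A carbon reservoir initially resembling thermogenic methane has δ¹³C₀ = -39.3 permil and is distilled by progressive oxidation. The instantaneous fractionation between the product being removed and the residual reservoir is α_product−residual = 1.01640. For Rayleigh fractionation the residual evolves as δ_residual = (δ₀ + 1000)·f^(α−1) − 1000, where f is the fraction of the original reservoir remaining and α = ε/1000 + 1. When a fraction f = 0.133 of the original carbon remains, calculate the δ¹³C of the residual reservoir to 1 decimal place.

Rayleigh residual: δ_res = (δ₀ + 1000)·f^(α−1) − 1000
α − 1 = 0.01640
f^(α−1) = 0.133^(0.01640) = 0.967456
δ_res = (-39.3 + 1000) × 0.967456 − 1000 = 929.435 − 1000 = -70.57 permil

-70.6 permil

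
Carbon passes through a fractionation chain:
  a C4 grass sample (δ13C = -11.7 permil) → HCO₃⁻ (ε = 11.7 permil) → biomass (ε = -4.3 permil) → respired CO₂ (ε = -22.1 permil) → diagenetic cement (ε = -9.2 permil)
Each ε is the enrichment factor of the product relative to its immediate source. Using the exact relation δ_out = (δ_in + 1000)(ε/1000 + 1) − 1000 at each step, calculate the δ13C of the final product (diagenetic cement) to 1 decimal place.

step 1: δ = (-11.70 + 1000)·(11.7/1000 + 1) − 1000 = -0.14 permil
step 2: δ = (-0.14 + 1000)·(-4.3/1000 + 1) − 1000 = -4.44 permil
step 3: δ = (-4.44 + 1000)·(-22.1/1000 + 1) − 1000 = -26.44 permil
step 4: δ = (-26.44 + 1000)·(-9.2/1000 + 1) − 1000 = -35.40 permil

-35.4 permil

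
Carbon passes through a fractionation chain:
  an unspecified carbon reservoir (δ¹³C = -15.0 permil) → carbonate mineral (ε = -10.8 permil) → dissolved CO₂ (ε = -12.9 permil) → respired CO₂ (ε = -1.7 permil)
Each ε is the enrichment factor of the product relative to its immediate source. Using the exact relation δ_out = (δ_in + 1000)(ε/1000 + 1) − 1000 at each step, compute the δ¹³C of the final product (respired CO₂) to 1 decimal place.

step 1: δ = (-15.00 + 1000)·(-10.8/1000 + 1) − 1000 = -25.64 permil
step 2: δ = (-25.64 + 1000)·(-12.9/1000 + 1) − 1000 = -38.21 permil
step 3: δ = (-38.21 + 1000)·(-1.7/1000 + 1) − 1000 = -39.84 permil

-39.8 permil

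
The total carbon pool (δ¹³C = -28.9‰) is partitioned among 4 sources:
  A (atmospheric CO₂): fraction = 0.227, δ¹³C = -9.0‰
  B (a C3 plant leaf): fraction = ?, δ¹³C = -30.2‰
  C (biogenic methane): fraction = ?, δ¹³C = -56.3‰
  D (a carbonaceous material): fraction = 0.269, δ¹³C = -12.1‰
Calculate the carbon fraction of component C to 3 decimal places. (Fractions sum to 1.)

Let f_C and f_B be the unknown fractions; fractions sum to 1 so f_C + f_B = 0.504.
Mass balance: Σ fᵢ·δᵢ = δ_bulk ⇒ f_C·(-56.3) + f_B·(-30.2) = -28.9 − (-5.298) = -23.602
Substitute f_B = 0.504 − f_C:
f_C·(-56.3 − -30.2) = -23.602 − 0.504×(-30.2) = -8.381
f_C = -8.381 / -26.1 = 0.3211

0.321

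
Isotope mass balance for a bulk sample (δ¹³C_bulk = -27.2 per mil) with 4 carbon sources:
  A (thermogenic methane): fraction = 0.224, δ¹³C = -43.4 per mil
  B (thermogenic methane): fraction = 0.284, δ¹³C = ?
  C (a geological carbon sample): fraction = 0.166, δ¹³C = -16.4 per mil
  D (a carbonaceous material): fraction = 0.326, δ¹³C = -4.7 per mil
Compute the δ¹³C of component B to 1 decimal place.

-46.6 per mil

Isotope mass balance: δ_bulk = Σ fᵢ·δᵢ.
-27.2 = 0.224×(-43.4) + 0.284×δ_B + 0.166×(-16.4) + 0.326×(-4.7)
0.284·δ_B = -27.2 − (-13.976) = -13.224
δ_B = -13.224 / 0.284 = -46.56 per mil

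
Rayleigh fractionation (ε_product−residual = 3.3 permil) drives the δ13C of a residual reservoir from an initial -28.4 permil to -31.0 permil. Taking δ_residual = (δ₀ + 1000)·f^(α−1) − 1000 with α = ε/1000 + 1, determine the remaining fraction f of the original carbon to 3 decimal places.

α − 1 = ε/1000 = 0.0033
(δ_res + 1000)/(δ₀ + 1000) = (-31.0 + 1000)/(-28.4 + 1000) = 969.0/971.6 = 0.997324
f = 0.997324^(1/0.0033) = exp(ln(0.997324)/0.0033) = exp(-0.00268/0.0033)
f = exp(-0.8120) = 0.4440

0.444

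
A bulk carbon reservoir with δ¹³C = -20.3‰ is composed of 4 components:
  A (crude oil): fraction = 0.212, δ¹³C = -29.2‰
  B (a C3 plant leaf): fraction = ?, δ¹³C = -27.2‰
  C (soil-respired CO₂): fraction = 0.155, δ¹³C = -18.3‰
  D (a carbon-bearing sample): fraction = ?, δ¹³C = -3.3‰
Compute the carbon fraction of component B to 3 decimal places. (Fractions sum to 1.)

Let f_B and f_D be the unknown fractions; fractions sum to 1 so f_B + f_D = 0.633.
Mass balance: Σ fᵢ·δᵢ = δ_bulk ⇒ f_B·(-27.2) + f_D·(-3.3) = -20.3 − (-9.027) = -11.273
Substitute f_D = 0.633 − f_B:
f_B·(-27.2 − -3.3) = -11.273 − 0.633×(-3.3) = -9.184
f_B = -9.184 / -23.9 = 0.3843

0.384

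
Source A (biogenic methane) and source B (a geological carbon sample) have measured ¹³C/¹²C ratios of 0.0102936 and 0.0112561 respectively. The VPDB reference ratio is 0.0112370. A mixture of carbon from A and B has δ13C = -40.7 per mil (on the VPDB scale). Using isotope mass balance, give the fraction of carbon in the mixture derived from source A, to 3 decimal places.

δ_A = (0.0102936/0.0112370 − 1)×1000 = (0.916045 − 1)×1000 = -83.955 per mil
δ_B = (0.0112561/0.0112370 − 1)×1000 = (1.001700 − 1)×1000 = 1.700 per mil
f_A = (δ_mix − δ_B)/(δ_A − δ_B) = (-40.7 − (1.700))/(-83.955 − (1.700))
f_A = -42.400 / -85.655 = 0.4950

0.495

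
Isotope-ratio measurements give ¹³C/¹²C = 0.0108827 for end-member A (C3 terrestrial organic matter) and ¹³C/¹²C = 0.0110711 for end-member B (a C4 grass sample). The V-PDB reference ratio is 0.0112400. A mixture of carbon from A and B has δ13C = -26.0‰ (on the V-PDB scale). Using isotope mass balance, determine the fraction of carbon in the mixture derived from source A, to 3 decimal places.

0.655

δ_A = (0.0108827/0.0112400 − 1)×1000 = (0.968212 − 1)×1000 = -31.788‰
δ_B = (0.0110711/0.0112400 − 1)×1000 = (0.984973 − 1)×1000 = -15.027‰
f_A = (δ_mix − δ_B)/(δ_A − δ_B) = (-26.0 − (-15.027))/(-31.788 − (-15.027))
f_A = -10.973 / -16.762 = 0.6547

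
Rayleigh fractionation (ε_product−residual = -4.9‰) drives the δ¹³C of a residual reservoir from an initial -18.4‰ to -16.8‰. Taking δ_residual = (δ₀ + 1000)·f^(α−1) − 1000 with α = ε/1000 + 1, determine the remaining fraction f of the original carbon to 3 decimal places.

α − 1 = ε/1000 = -0.0049
(δ_res + 1000)/(δ₀ + 1000) = (-16.8 + 1000)/(-18.4 + 1000) = 983.2/981.6 = 1.001630
f = 1.001630^(1/-0.0049) = exp(ln(1.001630)/-0.0049) = exp(0.00163/-0.0049)
f = exp(-0.3324) = 0.7172

0.717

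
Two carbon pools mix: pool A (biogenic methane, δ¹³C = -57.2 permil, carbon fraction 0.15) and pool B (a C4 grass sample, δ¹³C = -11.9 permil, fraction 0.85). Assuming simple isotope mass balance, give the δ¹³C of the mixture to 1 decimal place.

-18.7 permil

δ_mix = f_A·δ_A + f_B·δ_B
δ_mix = 0.15 × (-57.2) + 0.85 × (-11.9)
δ_mix = -8.58 + -10.12 = -18.70 permil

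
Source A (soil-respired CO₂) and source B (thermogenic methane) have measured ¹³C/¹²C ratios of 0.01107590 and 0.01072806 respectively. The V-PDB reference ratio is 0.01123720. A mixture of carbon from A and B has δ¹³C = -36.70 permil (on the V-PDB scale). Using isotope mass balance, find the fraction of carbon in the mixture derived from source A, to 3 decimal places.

0.278

δ_A = (0.01107590/0.01123720 − 1)×1000 = (0.985646 − 1)×1000 = -14.354 permil
δ_B = (0.01072806/0.01123720 − 1)×1000 = (0.954692 − 1)×1000 = -45.308 permil
f_A = (δ_mix − δ_B)/(δ_A − δ_B) = (-36.70 − (-45.308))/(-14.354 − (-45.308))
f_A = 8.608 / 30.954 = 0.2781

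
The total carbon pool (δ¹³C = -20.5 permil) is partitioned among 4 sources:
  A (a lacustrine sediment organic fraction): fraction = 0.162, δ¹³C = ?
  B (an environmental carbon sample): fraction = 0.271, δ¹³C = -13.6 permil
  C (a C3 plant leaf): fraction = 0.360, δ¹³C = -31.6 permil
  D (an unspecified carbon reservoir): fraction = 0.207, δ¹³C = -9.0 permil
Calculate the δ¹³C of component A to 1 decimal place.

Isotope mass balance: δ_bulk = Σ fᵢ·δᵢ.
-20.5 = 0.162×δ_A + 0.271×(-13.6) + 0.360×(-31.6) + 0.207×(-9.0)
0.162·δ_A = -20.5 − (-16.925) = -3.575
δ_A = -3.575 / 0.162 = -22.07 permil

-22.1 permil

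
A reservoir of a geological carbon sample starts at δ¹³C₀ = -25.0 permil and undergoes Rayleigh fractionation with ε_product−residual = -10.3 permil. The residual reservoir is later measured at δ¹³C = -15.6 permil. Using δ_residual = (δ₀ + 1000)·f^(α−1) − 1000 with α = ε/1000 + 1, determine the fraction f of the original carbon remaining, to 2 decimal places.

α − 1 = ε/1000 = -0.0103
(δ_res + 1000)/(δ₀ + 1000) = (-15.6 + 1000)/(-25.0 + 1000) = 984.4/975.0 = 1.009641
f = 1.009641^(1/-0.0103) = exp(ln(1.009641)/-0.0103) = exp(0.00959/-0.0103)
f = exp(-0.9315) = 0.3939

0.39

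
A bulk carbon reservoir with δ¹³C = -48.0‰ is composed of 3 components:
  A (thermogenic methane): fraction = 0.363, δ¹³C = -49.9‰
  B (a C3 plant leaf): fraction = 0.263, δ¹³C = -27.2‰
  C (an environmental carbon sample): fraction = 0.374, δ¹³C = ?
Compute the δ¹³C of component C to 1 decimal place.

-60.8‰

Isotope mass balance: δ_bulk = Σ fᵢ·δᵢ.
-48.0 = 0.363×(-49.9) + 0.263×(-27.2) + 0.374×δ_C
0.374·δ_C = -48.0 − (-25.267) = -22.733
δ_C = -22.733 / 0.374 = -60.78‰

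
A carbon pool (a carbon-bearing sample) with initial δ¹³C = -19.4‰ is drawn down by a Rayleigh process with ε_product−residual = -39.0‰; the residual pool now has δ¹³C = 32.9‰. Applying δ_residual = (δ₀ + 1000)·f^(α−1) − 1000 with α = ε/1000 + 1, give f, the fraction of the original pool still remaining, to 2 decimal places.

0.26

α − 1 = ε/1000 = -0.0390
(δ_res + 1000)/(δ₀ + 1000) = (32.9 + 1000)/(-19.4 + 1000) = 1032.9/980.6 = 1.053335
f = 1.053335^(1/-0.0390) = exp(ln(1.053335)/-0.0390) = exp(0.05196/-0.0390)
f = exp(-1.3323) = 0.2639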